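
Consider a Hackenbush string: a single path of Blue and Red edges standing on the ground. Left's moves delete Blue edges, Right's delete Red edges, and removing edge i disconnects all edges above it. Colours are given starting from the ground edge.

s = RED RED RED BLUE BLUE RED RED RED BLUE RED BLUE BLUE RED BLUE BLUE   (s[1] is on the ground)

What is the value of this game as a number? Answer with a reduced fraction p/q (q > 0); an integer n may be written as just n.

1 of 15 · R · max L −∞ · min R 0 gives -1
2 of 15 · RR · max L −∞ · min R -1 gives -2
3 of 15 · RRR · max L −∞ · min R -2 gives -3
4 of 15 · RRRB · max L -3 · min R -2 gives -5/2
5 of 15 · RRRBB · max L -5/2 · min R -2 gives -9/4
6 of 15 · RRRBBR · max L -5/2 · min R -9/4 gives -19/8
7 of 15 · RRRBBRR · max L -5/2 · min R -19/8 gives -39/16
8 of 15 · RRRBBRRR · max L -5/2 · min R -39/16 gives -79/32
9 of 15 · RRRBBRRRB · max L -79/32 · min R -39/16 gives -157/64
10 of 15 · RRRBBRRRBR · max L -79/32 · min R -157/64 gives -315/128
11 of 15 · RRRBBRRRBRB · max L -315/128 · min R -157/64 gives -629/256
12 of 15 · RRRBBRRRBRBB · max L -629/256 · min R -157/64 gives -1257/512
13 of 15 · RRRBBRRRBRBBR · max L -629/256 · min R -1257/512 gives -2515/1024
14 of 15 · RRRBBRRRBRBBRB · max L -2515/1024 · min R -1257/512 gives -5029/2048
15 of 15 · RRRBBRRRBRBBRBB · max L -5029/2048 · min R -1257/512 gives -10057/4096

-10057/4096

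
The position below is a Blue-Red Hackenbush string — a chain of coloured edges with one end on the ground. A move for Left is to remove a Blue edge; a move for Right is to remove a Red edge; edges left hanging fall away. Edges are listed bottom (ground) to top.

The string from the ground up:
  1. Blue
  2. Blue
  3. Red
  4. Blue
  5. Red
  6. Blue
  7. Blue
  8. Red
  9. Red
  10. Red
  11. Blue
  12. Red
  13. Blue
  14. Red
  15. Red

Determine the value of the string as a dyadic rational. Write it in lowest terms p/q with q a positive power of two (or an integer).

13865/8192

B: Left { 0 }, Right {  } ⇒ simplest 1
BB: Left { 0; 1 }, Right {  } ⇒ simplest 2
BBR: Left { 0; 1 }, Right { 2 } ⇒ simplest 3/2
BBRB: Left { 0; 1; 3/2 }, Right { 2 } ⇒ simplest 7/4
BBRBR: Left { 0; 1; 3/2 }, Right { 7/4; 2 } ⇒ simplest 13/8
BBRBRB: Left { 0; 1; 3/2; 13/8 }, Right { 7/4; 2 } ⇒ simplest 27/16
BBRBRBB: Left { 0; 1; 3/2; 13/8; 27/16 }, Right { 7/4; 2 } ⇒ simplest 55/32
BBRBRBBR: Left { 0; 1; 3/2; 13/8; 27/16 }, Right { 55/32; 7/4; 2 } ⇒ simplest 109/64
BBRBRBBRR: Left { 0; 1; 3/2; 13/8; 27/16 }, Right { 109/64; 55/32; 7/4; 2 } ⇒ simplest 217/128
BBRBRBBRRR: Left { 0; 1; 3/2; 13/8; 27/16 }, Right { 217/128; 109/64; 55/32; 7/4; 2 } ⇒ simplest 433/256
BBRBRBBRRRB: Left { 0; 1; 3/2; 13/8; 27/16; 433/256 }, Right { 217/128; 109/64; 55/32; 7/4; 2 } ⇒ simplest 867/512
BBRBRBBRRRBR: Left { 0; 1; 3/2; 13/8; 27/16; 433/256 }, Right { 867/512; 217/128; 109/64; 55/32; 7/4; 2 } ⇒ simplest 1733/1024
BBRBRBBRRRBRB: Left { 0; 1; 3/2; 13/8; 27/16; 433/256; 1733/1024 }, Right { 867/512; 217/128; 109/64; 55/32; 7/4; 2 } ⇒ simplest 3467/2048
BBRBRBBRRRBRBR: Left { 0; 1; 3/2; 13/8; 27/16; 433/256; 1733/1024 }, Right { 3467/2048; 867/512; 217/128; 109/64; 55/32; 7/4; 2 } ⇒ simplest 6933/4096
BBRBRBBRRRBRBRR: Left { 0; 1; 3/2; 13/8; 27/16; 433/256; 1733/1024 }, Right { 6933/4096; 3467/2048; 867/512; 217/128; 109/64; 55/32; 7/4; 2 } ⇒ simplest 13865/8192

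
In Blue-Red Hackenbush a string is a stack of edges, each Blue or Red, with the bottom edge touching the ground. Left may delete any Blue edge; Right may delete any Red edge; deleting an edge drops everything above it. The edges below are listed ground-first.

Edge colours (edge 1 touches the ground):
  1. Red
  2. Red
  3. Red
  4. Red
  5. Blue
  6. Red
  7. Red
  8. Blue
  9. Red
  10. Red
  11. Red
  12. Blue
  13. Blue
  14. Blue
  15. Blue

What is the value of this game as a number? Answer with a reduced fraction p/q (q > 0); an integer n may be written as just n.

Prefix values for Red Red Red Red Blue Red Red Blue Red Red Red Blue Blue Blue Blue via {L|R} + simplicity:
R: Left {  }, Right { 0 } = simplest -1
RR: Left {  }, Right { -1 0 } = simplest -2
RRR: Left {  }, Right { -2 -1 0 } = simplest -3
RRRR: Left {  }, Right { -3 -2 -1 0 } = simplest -4
RRRRB: Left { -4 }, Right { -3 -2 -1 0 } = simplest -7/2
RRRRBR: Left { -4 }, Right { -7/2 -3 -2 -1 0 } = simplest -15/4
RRRRBRR: Left { -4 }, Right { -15/4 -7/2 -3 -2 -1 0 } = simplest -31/8
RRRRBRRB: Left { -4 -31/8 }, Right { -15/4 -7/2 -3 -2 -1 0 } = simplest -61/16
RRRRBRRBR: Left { -4 -31/8 }, Right { -61/16 -15/4 -7/2 -3 -2 -1 0 } = simplest -123/32
RRRRBRRBRR: Left { -4 -31/8 }, Right { -123/32 -61/16 -15/4 -7/2 -3 -2 -1 0 } = simplest -247/64
RRRRBRRBRRR: Left { -4 -31/8 }, Right { -247/64 -123/32 -61/16 -15/4 -7/2 -3 -2 -1 0 } = simplest -495/128
RRRRBRRBRRRB: Left { -4 -31/8 -495/128 }, Right { -247/64 -123/32 -61/16 -15/4 -7/2 -3 -2 -1 0 } = simplest -989/256
RRRRBRRBRRRBB: Left { -4 -31/8 -495/128 -989/256 }, Right { -247/64 -123/32 -61/16 -15/4 -7/2 -3 -2 -1 0 } = simplest -1977/512
RRRRBRRBRRRBBB: Left { -4 -31/8 -495/128 -989/256 -1977/512 }, Right { -247/64 -123/32 -61/16 -15/4 -7/2 -3 -2 -1 0 } = simplest -3953/1024
RRRRBRRBRRRBBBB: Left { -4 -31/8 -495/128 -989/256 -1977/512 -3953/1024 }, Right { -247/64 -123/32 -61/16 -15/4 -7/2 -3 -2 -1 0 } = simplest -7905/2048

-7905/2048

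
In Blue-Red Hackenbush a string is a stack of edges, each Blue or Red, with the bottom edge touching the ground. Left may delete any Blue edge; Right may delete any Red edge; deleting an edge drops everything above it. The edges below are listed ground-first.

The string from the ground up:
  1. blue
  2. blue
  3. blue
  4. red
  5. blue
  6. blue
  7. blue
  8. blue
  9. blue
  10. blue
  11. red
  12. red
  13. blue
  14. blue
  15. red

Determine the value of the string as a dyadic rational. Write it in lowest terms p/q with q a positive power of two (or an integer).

step 1: add blue to get b; options L={ 0 } R={  } → 1
step 2: add blue to get bb; options L={ 0, 1 } R={  } → 2
step 3: add blue to get bbb; options L={ 0, 1, 2 } R={  } → 3
step 4: add red to get bbbr; options L={ 0, 1, 2 } R={ 3 } → 5/2
step 5: add blue to get bbbrb; options L={ 0, 1, 2, 5/2 } R={ 3 } → 11/4
step 6: add blue to get bbbrbb; options L={ 0, 1, 2, 5/2, 11/4 } R={ 3 } → 23/8
step 7: add blue to get bbbrbbb; options L={ 0, 1, 2, 5/2, 11/4, 23/8 } R={ 3 } → 47/16
step 8: add blue to get bbbrbbbb; options L={ 0, 1, 2, 5/2, 11/4, 23/8, 47/16 } R={ 3 } → 95/32
step 9: add blue to get bbbrbbbbb; options L={ 0, 1, 2, 5/2, 11/4, 23/8, 47/16, 95/32 } R={ 3 } → 191/64
step 10: add blue to get bbbrbbbbbb; options L={ 0, 1, 2, 5/2, 11/4, 23/8, 47/16, 95/32, 191/64 } R={ 3 } → 383/128
step 11: add red to get bbbrbbbbbbr; options L={ 0, 1, 2, 5/2, 11/4, 23/8, 47/16, 95/32, 191/64 } R={ 383/128, 3 } → 765/256
step 12: add red to get bbbrbbbbbbrr; options L={ 0, 1, 2, 5/2, 11/4, 23/8, 47/16, 95/32, 191/64 } R={ 765/256, 383/128, 3 } → 1529/512
step 13: add blue to get bbbrbbbbbbrrb; options L={ 0, 1, 2, 5/2, 11/4, 23/8, 47/16, 95/32, 191/64, 1529/512 } R={ 765/256, 383/128, 3 } → 3059/1024
step 14: add blue to get bbbrbbbbbbrrbb; options L={ 0, 1, 2, 5/2, 11/4, 23/8, 47/16, 95/32, 191/64, 1529/512, 3059/1024 } R={ 765/256, 383/128, 3 } → 6119/2048
step 15: add red to get bbbrbbbbbbrrbbr; options L={ 0, 1, 2, 5/2, 11/4, 23/8, 47/16, 95/32, 191/64, 1529/512, 3059/1024 } R={ 6119/2048, 765/256, 383/128, 3 } → 12237/4096

12237/4096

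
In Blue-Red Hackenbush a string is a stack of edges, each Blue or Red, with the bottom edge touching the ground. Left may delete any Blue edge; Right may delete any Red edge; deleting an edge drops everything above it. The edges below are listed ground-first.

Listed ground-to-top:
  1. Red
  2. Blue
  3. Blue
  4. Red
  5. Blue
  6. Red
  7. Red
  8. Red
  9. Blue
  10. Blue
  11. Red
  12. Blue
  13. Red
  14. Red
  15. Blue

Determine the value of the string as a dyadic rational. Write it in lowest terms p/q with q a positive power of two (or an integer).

-5933/16384

v(R) = { — | 0 } = -1
v(RB) = { -1 | 0 } = -1/2
v(RBB) = { -1 -1/2 | 0 } = -1/4
v(RBBR) = { -1 -1/2 | -1/4 0 } = -3/8
v(RBBRB) = { -1 -1/2 -3/8 | -1/4 0 } = -5/16
v(RBBRBR) = { -1 -1/2 -3/8 | -5/16 -1/4 0 } = -11/32
v(RBBRBRR) = { -1 -1/2 -3/8 | -11/32 -5/16 -1/4 0 } = -23/64
v(RBBRBRRR) = { -1 -1/2 -3/8 | -23/64 -11/32 -5/16 -1/4 0 } = -47/128
v(RBBRBRRRB) = { -1 -1/2 -3/8 -47/128 | -23/64 -11/32 -5/16 -1/4 0 } = -93/256
v(RBBRBRRRBB) = { -1 -1/2 -3/8 -47/128 -93/256 | -23/64 -11/32 -5/16 -1/4 0 } = -185/512
v(RBBRBRRRBBR) = { -1 -1/2 -3/8 -47/128 -93/256 | -185/512 -23/64 -11/32 -5/16 -1/4 0 } = -371/1024
v(RBBRBRRRBBRB) = { -1 -1/2 -3/8 -47/128 -93/256 -371/1024 | -185/512 -23/64 -11/32 -5/16 -1/4 0 } = -741/2048
v(RBBRBRRRBBRBR) = { -1 -1/2 -3/8 -47/128 -93/256 -371/1024 | -741/2048 -185/512 -23/64 -11/32 -5/16 -1/4 0 } = -1483/4096
v(RBBRBRRRBBRBRR) = { -1 -1/2 -3/8 -47/128 -93/256 -371/1024 | -1483/4096 -741/2048 -185/512 -23/64 -11/32 -5/16 -1/4 0 } = -2967/8192
v(RBBRBRRRBBRBRRB) = { -1 -1/2 -3/8 -47/128 -93/256 -371/1024 -2967/8192 | -1483/4096 -741/2048 -185/512 -23/64 -11/32 -5/16 -1/4 0 } = -5933/16384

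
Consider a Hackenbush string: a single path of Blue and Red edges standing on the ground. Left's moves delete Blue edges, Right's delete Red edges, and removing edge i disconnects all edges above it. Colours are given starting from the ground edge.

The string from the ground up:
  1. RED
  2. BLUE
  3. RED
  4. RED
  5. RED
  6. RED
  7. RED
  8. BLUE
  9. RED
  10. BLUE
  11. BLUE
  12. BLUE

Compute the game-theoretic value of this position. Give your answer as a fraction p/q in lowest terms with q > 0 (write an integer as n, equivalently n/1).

R: Left { (no moves) }, Right { 0 } ⇒ simplest -1
RB: Left { -1 }, Right { 0 } ⇒ simplest -1/2
RBR: Left { -1 }, Right { -1/2 0 } ⇒ simplest -3/4
RBRR: Left { -1 }, Right { -3/4 -1/2 0 } ⇒ simplest -7/8
RBRRR: Left { -1 }, Right { -7/8 -3/4 -1/2 0 } ⇒ simplest -15/16
RBRRRR: Left { -1 }, Right { -15/16 -7/8 -3/4 -1/2 0 } ⇒ simplest -31/32
RBRRRRR: Left { -1 }, Right { -31/32 -15/16 -7/8 -3/4 -1/2 0 } ⇒ simplest -63/64
RBRRRRRB: Left { -1 -63/64 }, Right { -31/32 -15/16 -7/8 -3/4 -1/2 0 } ⇒ simplest -125/128
RBRRRRRBR: Left { -1 -63/64 }, Right { -125/128 -31/32 -15/16 -7/8 -3/4 -1/2 0 } ⇒ simplest -251/256
RBRRRRRBRB: Left { -1 -63/64 -251/256 }, Right { -125/128 -31/32 -15/16 -7/8 -3/4 -1/2 0 } ⇒ simplest -501/512
RBRRRRRBRBB: Left { -1 -63/64 -251/256 -501/512 }, Right { -125/128 -31/32 -15/16 -7/8 -3/4 -1/2 0 } ⇒ simplest -1001/1024
RBRRRRRBRBBB: Left { -1 -63/64 -251/256 -501/512 -1001/1024 }, Right { -125/128 -31/32 -15/16 -7/8 -3/4 -1/2 0 } ⇒ simplest -2001/2048

-2001/2048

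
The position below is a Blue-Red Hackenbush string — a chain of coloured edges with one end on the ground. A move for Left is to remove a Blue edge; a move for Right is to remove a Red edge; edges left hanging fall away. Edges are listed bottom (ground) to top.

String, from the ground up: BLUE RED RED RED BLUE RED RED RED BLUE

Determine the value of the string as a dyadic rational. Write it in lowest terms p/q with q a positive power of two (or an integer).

35/256

Build v(s[:k]) for k = 1..9, string s = BLUE RED RED RED BLUE RED RED RED BLUE.
v_1 [B]  L=[0]  R=[·]  ⇒ 1
v_2 [BR]  L=[0]  R=[1]  ⇒ 1/2
v_3 [BRR]  L=[0]  R=[1/2; 1]  ⇒ 1/4
v_4 [BRRR]  L=[0]  R=[1/4; 1/2; 1]  ⇒ 1/8
v_5 [BRRRB]  L=[0; 1/8]  R=[1/4; 1/2; 1]  ⇒ 3/16
v_6 [BRRRBR]  L=[0; 1/8]  R=[3/16; 1/4; 1/2; 1]  ⇒ 5/32
v_7 [BRRRBRR]  L=[0; 1/8]  R=[5/32; 3/16; 1/4; 1/2; 1]  ⇒ 9/64
v_8 [BRRRBRRR]  L=[0; 1/8]  R=[9/64; 5/32; 3/16; 1/4; 1/2; 1]  ⇒ 17/128
v_9 [BRRRBRRRB]  L=[0; 1/8; 17/128]  R=[9/64; 5/32; 3/16; 1/4; 1/2; 1]  ⇒ 35/256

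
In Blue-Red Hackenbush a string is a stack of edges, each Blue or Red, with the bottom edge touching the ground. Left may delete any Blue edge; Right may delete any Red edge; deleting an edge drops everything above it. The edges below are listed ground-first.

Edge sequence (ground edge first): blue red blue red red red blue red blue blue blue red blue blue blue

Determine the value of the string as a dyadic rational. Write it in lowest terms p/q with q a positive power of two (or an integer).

Prefix values for blue red blue red red red blue red blue blue blue red blue blue blue via {L|R} + simplicity:
edge 1 of 15 (blue): { 0 | (no moves) } → 1
edge 2 of 15 (red): { 0 | 1 } → 1/2
edge 3 of 15 (blue): { 0,1/2 | 1 } → 3/4
edge 4 of 15 (red): { 0,1/2 | 3/4,1 } → 5/8
edge 5 of 15 (red): { 0,1/2 | 5/8,3/4,1 } → 9/16
edge 6 of 15 (red): { 0,1/2 | 9/16,5/8,3/4,1 } → 17/32
edge 7 of 15 (blue): { 0,1/2,17/32 | 9/16,5/8,3/4,1 } → 35/64
edge 8 of 15 (red): { 0,1/2,17/32 | 35/64,9/16,5/8,3/4,1 } → 69/128
edge 9 of 15 (blue): { 0,1/2,17/32,69/128 | 35/64,9/16,5/8,3/4,1 } → 139/256
edge 10 of 15 (blue): { 0,1/2,17/32,69/128,139/256 | 35/64,9/16,5/8,3/4,1 } → 279/512
edge 11 of 15 (blue): { 0,1/2,17/32,69/128,139/256,279/512 | 35/64,9/16,5/8,3/4,1 } → 559/1024
edge 12 of 15 (red): { 0,1/2,17/32,69/128,139/256,279/512 | 559/1024,35/64,9/16,5/8,3/4,1 } → 1117/2048
edge 13 of 15 (blue): { 0,1/2,17/32,69/128,139/256,279/512,1117/2048 | 559/1024,35/64,9/16,5/8,3/4,1 } → 2235/4096
edge 14 of 15 (blue): { 0,1/2,17/32,69/128,139/256,279/512,1117/2048,2235/4096 | 559/1024,35/64,9/16,5/8,3/4,1 } → 4471/8192
edge 15 of 15 (blue): { 0,1/2,17/32,69/128,139/256,279/512,1117/2048,2235/4096,4471/8192 | 559/1024,35/64,9/16,5/8,3/4,1 } → 8943/16384

8943/16384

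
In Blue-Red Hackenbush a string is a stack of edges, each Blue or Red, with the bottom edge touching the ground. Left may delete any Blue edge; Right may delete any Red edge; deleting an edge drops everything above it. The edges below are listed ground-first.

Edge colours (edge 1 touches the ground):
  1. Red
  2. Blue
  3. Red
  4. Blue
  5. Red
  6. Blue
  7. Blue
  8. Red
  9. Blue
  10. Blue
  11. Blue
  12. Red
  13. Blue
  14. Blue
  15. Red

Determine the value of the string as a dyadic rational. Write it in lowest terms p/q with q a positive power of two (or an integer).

-10515/16384

R: Left {  }, Right { 0 } → simplest -1
RB: Left { -1 }, Right { 0 } → simplest -1/2
RBR: Left { -1 }, Right { -1/2 0 } → simplest -3/4
RBRB: Left { -1 -3/4 }, Right { -1/2 0 } → simplest -5/8
RBRBR: Left { -1 -3/4 }, Right { -5/8 -1/2 0 } → simplest -11/16
RBRBRB: Left { -1 -3/4 -11/16 }, Right { -5/8 -1/2 0 } → simplest -21/32
RBRBRBB: Left { -1 -3/4 -11/16 -21/32 }, Right { -5/8 -1/2 0 } → simplest -41/64
RBRBRBBR: Left { -1 -3/4 -11/16 -21/32 }, Right { -41/64 -5/8 -1/2 0 } → simplest -83/128
RBRBRBBRB: Left { -1 -3/4 -11/16 -21/32 -83/128 }, Right { -41/64 -5/8 -1/2 0 } → simplest -165/256
RBRBRBBRBB: Left { -1 -3/4 -11/16 -21/32 -83/128 -165/256 }, Right { -41/64 -5/8 -1/2 0 } → simplest -329/512
RBRBRBBRBBB: Left { -1 -3/4 -11/16 -21/32 -83/128 -165/256 -329/512 }, Right { -41/64 -5/8 -1/2 0 } → simplest -657/1024
RBRBRBBRBBBR: Left { -1 -3/4 -11/16 -21/32 -83/128 -165/256 -329/512 }, Right { -657/1024 -41/64 -5/8 -1/2 0 } → simplest -1315/2048
RBRBRBBRBBBRB: Left { -1 -3/4 -11/16 -21/32 -83/128 -165/256 -329/512 -1315/2048 }, Right { -657/1024 -41/64 -5/8 -1/2 0 } → simplest -2629/4096
RBRBRBBRBBBRBB: Left { -1 -3/4 -11/16 -21/32 -83/128 -165/256 -329/512 -1315/2048 -2629/4096 }, Right { -657/1024 -41/64 -5/8 -1/2 0 } → simplest -5257/8192
RBRBRBBRBBBRBBR: Left { -1 -3/4 -11/16 -21/32 -83/128 -165/256 -329/512 -1315/2048 -2629/4096 }, Right { -5257/8192 -657/1024 -41/64 -5/8 -1/2 0 } → simplest -10515/16384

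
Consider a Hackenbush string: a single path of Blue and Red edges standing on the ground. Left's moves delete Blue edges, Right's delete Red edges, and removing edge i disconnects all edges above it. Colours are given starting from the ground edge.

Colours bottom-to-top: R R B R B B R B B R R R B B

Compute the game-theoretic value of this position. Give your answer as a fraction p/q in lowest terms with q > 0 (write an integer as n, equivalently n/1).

Recurse on prefixes of the 14-edge string R R B R B B R B B R R R B B:
g(R) = { — | 0 } → -1
g(RR) = { — | -1; 0 } → -2
g(RRB) = { -2 | -1; 0 } → -3/2
g(RRBR) = { -2 | -3/2; -1; 0 } → -7/4
g(RRBRB) = { -2; -7/4 | -3/2; -1; 0 } → -13/8
g(RRBRBB) = { -2; -7/4; -13/8 | -3/2; -1; 0 } → -25/16
g(RRBRBBR) = { -2; -7/4; -13/8 | -25/16; -3/2; -1; 0 } → -51/32
g(RRBRBBRB) = { -2; -7/4; -13/8; -51/32 | -25/16; -3/2; -1; 0 } → -101/64
g(RRBRBBRBB) = { -2; -7/4; -13/8; -51/32; -101/64 | -25/16; -3/2; -1; 0 } → -201/128
g(RRBRBBRBBR) = { -2; -7/4; -13/8; -51/32; -101/64 | -201/128; -25/16; -3/2; -1; 0 } → -403/256
g(RRBRBBRBBRR) = { -2; -7/4; -13/8; -51/32; -101/64 | -403/256; -201/128; -25/16; -3/2; -1; 0 } → -807/512
g(RRBRBBRBBRRR) = { -2; -7/4; -13/8; -51/32; -101/64 | -807/512; -403/256; -201/128; -25/16; -3/2; -1; 0 } → -1615/1024
g(RRBRBBRBBRRRB) = { -2; -7/4; -13/8; -51/32; -101/64; -1615/1024 | -807/512; -403/256; -201/128; -25/16; -3/2; -1; 0 } → -3229/2048
g(RRBRBBRBBRRRBB) = { -2; -7/4; -13/8; -51/32; -101/64; -1615/1024; -3229/2048 | -807/512; -403/256; -201/128; -25/16; -3/2; -1; 0 } → -6457/4096

-6457/4096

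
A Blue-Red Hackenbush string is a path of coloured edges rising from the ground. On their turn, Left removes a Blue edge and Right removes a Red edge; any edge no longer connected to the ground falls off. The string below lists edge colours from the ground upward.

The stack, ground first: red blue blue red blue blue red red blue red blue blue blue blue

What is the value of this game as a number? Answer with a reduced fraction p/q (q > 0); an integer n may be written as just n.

-2465/8192

Build G(s[:k]) for k = 1..14, string s = red blue blue red blue blue red red blue red blue blue blue blue.
1 of 14 · r · max L −∞ · min R 0 ⇒ -1
2 of 14 · rb · max L -1 · min R 0 ⇒ -1/2
3 of 14 · rbb · max L -1/2 · min R 0 ⇒ -1/4
4 of 14 · rbbr · max L -1/2 · min R -1/4 ⇒ -3/8
5 of 14 · rbbrb · max L -3/8 · min R -1/4 ⇒ -5/16
6 of 14 · rbbrbb · max L -5/16 · min R -1/4 ⇒ -9/32
7 of 14 · rbbrbbr · max L -5/16 · min R -9/32 ⇒ -19/64
8 of 14 · rbbrbbrr · max L -5/16 · min R -19/64 ⇒ -39/128
9 of 14 · rbbrbbrrb · max L -39/128 · min R -19/64 ⇒ -77/256
10 of 14 · rbbrbbrrbr · max L -39/128 · min R -77/256 ⇒ -155/512
11 of 14 · rbbrbbrrbrb · max L -155/512 · min R -77/256 ⇒ -309/1024
12 of 14 · rbbrbbrrbrbb · max L -309/1024 · min R -77/256 ⇒ -617/2048
13 of 14 · rbbrbbrrbrbbb · max L -617/2048 · min R -77/256 ⇒ -1233/4096
14 of 14 · rbbrbbrrbrbbbb · max L -1233/4096 · min R -77/256 ⇒ -2465/8192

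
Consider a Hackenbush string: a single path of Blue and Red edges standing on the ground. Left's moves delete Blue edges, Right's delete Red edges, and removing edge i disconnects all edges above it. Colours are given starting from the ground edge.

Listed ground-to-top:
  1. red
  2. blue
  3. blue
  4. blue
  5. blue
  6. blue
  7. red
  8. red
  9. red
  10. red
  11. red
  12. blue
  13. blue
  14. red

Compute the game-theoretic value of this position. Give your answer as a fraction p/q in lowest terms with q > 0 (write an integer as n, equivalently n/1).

-499/8192

edge 1 of 14 (red): { · | 0 } => -1
edge 2 of 14 (blue): { -1 | 0 } => -1/2
edge 3 of 14 (blue): { -1; -1/2 | 0 } => -1/4
edge 4 of 14 (blue): { -1; -1/2; -1/4 | 0 } => -1/8
edge 5 of 14 (blue): { -1; -1/2; -1/4; -1/8 | 0 } => -1/16
edge 6 of 14 (blue): { -1; -1/2; -1/4; -1/8; -1/16 | 0 } => -1/32
edge 7 of 14 (red): { -1; -1/2; -1/4; -1/8; -1/16 | -1/32; 0 } => -3/64
edge 8 of 14 (red): { -1; -1/2; -1/4; -1/8; -1/16 | -3/64; -1/32; 0 } => -7/128
edge 9 of 14 (red): { -1; -1/2; -1/4; -1/8; -1/16 | -7/128; -3/64; -1/32; 0 } => -15/256
edge 10 of 14 (red): { -1; -1/2; -1/4; -1/8; -1/16 | -15/256; -7/128; -3/64; -1/32; 0 } => -31/512
edge 11 of 14 (red): { -1; -1/2; -1/4; -1/8; -1/16 | -31/512; -15/256; -7/128; -3/64; -1/32; 0 } => -63/1024
edge 12 of 14 (blue): { -1; -1/2; -1/4; -1/8; -1/16; -63/1024 | -31/512; -15/256; -7/128; -3/64; -1/32; 0 } => -125/2048
edge 13 of 14 (blue): { -1; -1/2; -1/4; -1/8; -1/16; -63/1024; -125/2048 | -31/512; -15/256; -7/128; -3/64; -1/32; 0 } => -249/4096
edge 14 of 14 (red): { -1; -1/2; -1/4; -1/8; -1/16; -63/1024; -125/2048 | -249/4096; -31/512; -15/256; -7/128; -3/64; -1/32; 0 } => -499/8192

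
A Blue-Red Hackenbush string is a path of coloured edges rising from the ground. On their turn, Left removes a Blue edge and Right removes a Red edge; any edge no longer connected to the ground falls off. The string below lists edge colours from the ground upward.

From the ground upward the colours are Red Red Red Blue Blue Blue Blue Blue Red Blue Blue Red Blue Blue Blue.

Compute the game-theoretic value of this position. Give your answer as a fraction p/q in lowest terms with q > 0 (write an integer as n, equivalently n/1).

-8337/4096

1 of 15 · R · max L −∞ · min R 0 => -1
2 of 15 · RR · max L −∞ · min R -1 => -2
3 of 15 · RRR · max L −∞ · min R -2 => -3
4 of 15 · RRRB · max L -3 · min R -2 => -5/2
5 of 15 · RRRBB · max L -5/2 · min R -2 => -9/4
6 of 15 · RRRBBB · max L -9/4 · min R -2 => -17/8
7 of 15 · RRRBBBB · max L -17/8 · min R -2 => -33/16
8 of 15 · RRRBBBBB · max L -33/16 · min R -2 => -65/32
9 of 15 · RRRBBBBBR · max L -33/16 · min R -65/32 => -131/64
10 of 15 · RRRBBBBBRB · max L -131/64 · min R -65/32 => -261/128
11 of 15 · RRRBBBBBRBB · max L -261/128 · min R -65/32 => -521/256
12 of 15 · RRRBBBBBRBBR · max L -261/128 · min R -521/256 => -1043/512
13 of 15 · RRRBBBBBRBBRB · max L -1043/512 · min R -521/256 => -2085/1024
14 of 15 · RRRBBBBBRBBRBB · max L -2085/1024 · min R -521/256 => -4169/2048
15 of 15 · RRRBBBBBRBBRBBB · max L -4169/2048 · min R -521/256 => -8337/4096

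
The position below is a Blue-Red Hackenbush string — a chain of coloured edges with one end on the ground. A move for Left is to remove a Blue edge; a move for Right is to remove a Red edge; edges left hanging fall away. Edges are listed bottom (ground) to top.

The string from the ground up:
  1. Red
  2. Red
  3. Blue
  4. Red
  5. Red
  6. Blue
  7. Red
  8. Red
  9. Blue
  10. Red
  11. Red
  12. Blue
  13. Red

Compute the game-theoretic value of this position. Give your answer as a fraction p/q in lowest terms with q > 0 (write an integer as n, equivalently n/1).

-3803/2048

G(R) = { none | 0 } → -1
G(RR) = { none | -1 0 } → -2
G(RRB) = { -2 | -1 0 } → -3/2
G(RRBR) = { -2 | -3/2 -1 0 } → -7/4
G(RRBRR) = { -2 | -7/4 -3/2 -1 0 } → -15/8
G(RRBRRB) = { -2 -15/8 | -7/4 -3/2 -1 0 } → -29/16
G(RRBRRBR) = { -2 -15/8 | -29/16 -7/4 -3/2 -1 0 } → -59/32
G(RRBRRBRR) = { -2 -15/8 | -59/32 -29/16 -7/4 -3/2 -1 0 } → -119/64
G(RRBRRBRRB) = { -2 -15/8 -119/64 | -59/32 -29/16 -7/4 -3/2 -1 0 } → -237/128
G(RRBRRBRRBR) = { -2 -15/8 -119/64 | -237/128 -59/32 -29/16 -7/4 -3/2 -1 0 } → -475/256
G(RRBRRBRRBRR) = { -2 -15/8 -119/64 | -475/256 -237/128 -59/32 -29/16 -7/4 -3/2 -1 0 } → -951/512
G(RRBRRBRRBRRB) = { -2 -15/8 -119/64 -951/512 | -475/256 -237/128 -59/32 -29/16 -7/4 -3/2 -1 0 } → -1901/1024
G(RRBRRBRRBRRBR) = { -2 -15/8 -119/64 -951/512 | -1901/1024 -475/256 -237/128 -59/32 -29/16 -7/4 -3/2 -1 0 } → -3803/2048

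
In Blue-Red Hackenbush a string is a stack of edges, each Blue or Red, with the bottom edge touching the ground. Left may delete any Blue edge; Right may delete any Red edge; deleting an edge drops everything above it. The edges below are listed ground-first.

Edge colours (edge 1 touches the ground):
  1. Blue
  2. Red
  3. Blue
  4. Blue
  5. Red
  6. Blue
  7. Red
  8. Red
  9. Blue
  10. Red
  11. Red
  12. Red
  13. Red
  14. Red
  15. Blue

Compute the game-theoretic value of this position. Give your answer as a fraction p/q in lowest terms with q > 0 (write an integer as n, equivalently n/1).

13443/16384

edge 1 of 15 (Blue): { 0 |  } so 1
edge 2 of 15 (Red): { 0 | 1 } so 1/2
edge 3 of 15 (Blue): { 0, 1/2 | 1 } so 3/4
edge 4 of 15 (Blue): { 0, 1/2, 3/4 | 1 } so 7/8
edge 5 of 15 (Red): { 0, 1/2, 3/4 | 7/8, 1 } so 13/16
edge 6 of 15 (Blue): { 0, 1/2, 3/4, 13/16 | 7/8, 1 } so 27/32
edge 7 of 15 (Red): { 0, 1/2, 3/4, 13/16 | 27/32, 7/8, 1 } so 53/64
edge 8 of 15 (Red): { 0, 1/2, 3/4, 13/16 | 53/64, 27/32, 7/8, 1 } so 105/128
edge 9 of 15 (Blue): { 0, 1/2, 3/4, 13/16, 105/128 | 53/64, 27/32, 7/8, 1 } so 211/256
edge 10 of 15 (Red): { 0, 1/2, 3/4, 13/16, 105/128 | 211/256, 53/64, 27/32, 7/8, 1 } so 421/512
edge 11 of 15 (Red): { 0, 1/2, 3/4, 13/16, 105/128 | 421/512, 211/256, 53/64, 27/32, 7/8, 1 } so 841/1024
edge 12 of 15 (Red): { 0, 1/2, 3/4, 13/16, 105/128 | 841/1024, 421/512, 211/256, 53/64, 27/32, 7/8, 1 } so 1681/2048
edge 13 of 15 (Red): { 0, 1/2, 3/4, 13/16, 105/128 | 1681/2048, 841/1024, 421/512, 211/256, 53/64, 27/32, 7/8, 1 } so 3361/4096
edge 14 of 15 (Red): { 0, 1/2, 3/4, 13/16, 105/128 | 3361/4096, 1681/2048, 841/1024, 421/512, 211/256, 53/64, 27/32, 7/8, 1 } so 6721/8192
edge 15 of 15 (Blue): { 0, 1/2, 3/4, 13/16, 105/128, 6721/8192 | 3361/4096, 1681/2048, 841/1024, 421/512, 211/256, 53/64, 27/32, 7/8, 1 } so 13443/16384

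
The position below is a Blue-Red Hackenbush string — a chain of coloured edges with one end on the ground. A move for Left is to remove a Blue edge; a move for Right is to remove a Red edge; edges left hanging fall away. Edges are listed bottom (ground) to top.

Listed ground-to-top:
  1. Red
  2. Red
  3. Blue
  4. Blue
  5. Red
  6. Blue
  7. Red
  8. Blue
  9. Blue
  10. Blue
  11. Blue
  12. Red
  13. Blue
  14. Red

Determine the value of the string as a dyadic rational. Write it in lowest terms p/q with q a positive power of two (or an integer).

-5387/4096

Recurse on prefixes of the 14-edge string Red Red Blue Blue Red Blue Red Blue Blue Blue Blue Red Blue Red:
edge 1 of 14 (Red): { (no moves) | 0 } so -1
edge 2 of 14 (Red): { (no moves) | -1; 0 } so -2
edge 3 of 14 (Blue): { -2 | -1; 0 } so -3/2
edge 4 of 14 (Blue): { -2; -3/2 | -1; 0 } so -5/4
edge 5 of 14 (Red): { -2; -3/2 | -5/4; -1; 0 } so -11/8
edge 6 of 14 (Blue): { -2; -3/2; -11/8 | -5/4; -1; 0 } so -21/16
edge 7 of 14 (Red): { -2; -3/2; -11/8 | -21/16; -5/4; -1; 0 } so -43/32
edge 8 of 14 (Blue): { -2; -3/2; -11/8; -43/32 | -21/16; -5/4; -1; 0 } so -85/64
edge 9 of 14 (Blue): { -2; -3/2; -11/8; -43/32; -85/64 | -21/16; -5/4; -1; 0 } so -169/128
edge 10 of 14 (Blue): { -2; -3/2; -11/8; -43/32; -85/64; -169/128 | -21/16; -5/4; -1; 0 } so -337/256
edge 11 of 14 (Blue): { -2; -3/2; -11/8; -43/32; -85/64; -169/128; -337/256 | -21/16; -5/4; -1; 0 } so -673/512
edge 12 of 14 (Red): { -2; -3/2; -11/8; -43/32; -85/64; -169/128; -337/256 | -673/512; -21/16; -5/4; -1; 0 } so -1347/1024
edge 13 of 14 (Blue): { -2; -3/2; -11/8; -43/32; -85/64; -169/128; -337/256; -1347/1024 | -673/512; -21/16; -5/4; -1; 0 } so -2693/2048
edge 14 of 14 (Red): { -2; -3/2; -11/8; -43/32; -85/64; -169/128; -337/256; -1347/1024 | -2693/2048; -673/512; -21/16; -5/4; -1; 0 } so -5387/4096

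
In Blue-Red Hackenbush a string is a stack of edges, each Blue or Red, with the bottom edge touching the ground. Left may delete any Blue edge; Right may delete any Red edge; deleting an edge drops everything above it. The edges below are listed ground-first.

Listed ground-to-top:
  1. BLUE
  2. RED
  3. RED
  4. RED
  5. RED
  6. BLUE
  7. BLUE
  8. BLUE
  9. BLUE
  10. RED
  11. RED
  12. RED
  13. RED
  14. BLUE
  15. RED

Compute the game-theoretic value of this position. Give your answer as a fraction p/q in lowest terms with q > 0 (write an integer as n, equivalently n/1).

v_1 [B]  L=[0]  R=[·]  → 1
v_2 [BR]  L=[0]  R=[1]  → 1/2
v_3 [BRR]  L=[0]  R=[1/2, 1]  → 1/4
v_4 [BRRR]  L=[0]  R=[1/4, 1/2, 1]  → 1/8
v_5 [BRRRR]  L=[0]  R=[1/8, 1/4, 1/2, 1]  → 1/16
v_6 [BRRRRB]  L=[0, 1/16]  R=[1/8, 1/4, 1/2, 1]  → 3/32
v_7 [BRRRRBB]  L=[0, 1/16, 3/32]  R=[1/8, 1/4, 1/2, 1]  → 7/64
v_8 [BRRRRBBB]  L=[0, 1/16, 3/32, 7/64]  R=[1/8, 1/4, 1/2, 1]  → 15/128
v_9 [BRRRRBBBB]  L=[0, 1/16, 3/32, 7/64, 15/128]  R=[1/8, 1/4, 1/2, 1]  → 31/256
v_10 [BRRRRBBBBR]  L=[0, 1/16, 3/32, 7/64, 15/128]  R=[31/256, 1/8, 1/4, 1/2, 1]  → 61/512
v_11 [BRRRRBBBBRR]  L=[0, 1/16, 3/32, 7/64, 15/128]  R=[61/512, 31/256, 1/8, 1/4, 1/2, 1]  → 121/1024
v_12 [BRRRRBBBBRRR]  L=[0, 1/16, 3/32, 7/64, 15/128]  R=[121/1024, 61/512, 31/256, 1/8, 1/4, 1/2, 1]  → 241/2048
v_13 [BRRRRBBBBRRRR]  L=[0, 1/16, 3/32, 7/64, 15/128]  R=[241/2048, 121/1024, 61/512, 31/256, 1/8, 1/4, 1/2, 1]  → 481/4096
v_14 [BRRRRBBBBRRRRB]  L=[0, 1/16, 3/32, 7/64, 15/128, 481/4096]  R=[241/2048, 121/1024, 61/512, 31/256, 1/8, 1/4, 1/2, 1]  → 963/8192
v_15 [BRRRRBBBBRRRRBR]  L=[0, 1/16, 3/32, 7/64, 15/128, 481/4096]  R=[963/8192, 241/2048, 121/1024, 61/512, 31/256, 1/8, 1/4, 1/2, 1]  → 1925/16384

1925/16384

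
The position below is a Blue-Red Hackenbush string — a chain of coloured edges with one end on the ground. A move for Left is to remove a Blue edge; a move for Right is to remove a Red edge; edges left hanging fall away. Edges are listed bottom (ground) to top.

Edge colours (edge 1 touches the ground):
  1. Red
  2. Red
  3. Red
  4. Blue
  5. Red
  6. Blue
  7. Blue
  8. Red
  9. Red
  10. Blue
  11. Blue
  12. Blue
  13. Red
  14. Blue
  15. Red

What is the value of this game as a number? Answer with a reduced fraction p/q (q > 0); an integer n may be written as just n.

-10635/4096

edge 1 of 15 (Red): { — | 0 } => -1
edge 2 of 15 (Red): { — | -1, 0 } => -2
edge 3 of 15 (Red): { — | -2, -1, 0 } => -3
edge 4 of 15 (Blue): { -3 | -2, -1, 0 } => -5/2
edge 5 of 15 (Red): { -3 | -5/2, -2, -1, 0 } => -11/4
edge 6 of 15 (Blue): { -3, -11/4 | -5/2, -2, -1, 0 } => -21/8
edge 7 of 15 (Blue): { -3, -11/4, -21/8 | -5/2, -2, -1, 0 } => -41/16
edge 8 of 15 (Red): { -3, -11/4, -21/8 | -41/16, -5/2, -2, -1, 0 } => -83/32
edge 9 of 15 (Red): { -3, -11/4, -21/8 | -83/32, -41/16, -5/2, -2, -1, 0 } => -167/64
edge 10 of 15 (Blue): { -3, -11/4, -21/8, -167/64 | -83/32, -41/16, -5/2, -2, -1, 0 } => -333/128
edge 11 of 15 (Blue): { -3, -11/4, -21/8, -167/64, -333/128 | -83/32, -41/16, -5/2, -2, -1, 0 } => -665/256
edge 12 of 15 (Blue): { -3, -11/4, -21/8, -167/64, -333/128, -665/256 | -83/32, -41/16, -5/2, -2, -1, 0 } => -1329/512
edge 13 of 15 (Red): { -3, -11/4, -21/8, -167/64, -333/128, -665/256 | -1329/512, -83/32, -41/16, -5/2, -2, -1, 0 } => -2659/1024
edge 14 of 15 (Blue): { -3, -11/4, -21/8, -167/64, -333/128, -665/256, -2659/1024 | -1329/512, -83/32, -41/16, -5/2, -2, -1, 0 } => -5317/2048
edge 15 of 15 (Red): { -3, -11/4, -21/8, -167/64, -333/128, -665/256, -2659/1024 | -5317/2048, -1329/512, -83/32, -41/16, -5/2, -2, -1, 0 } => -10635/4096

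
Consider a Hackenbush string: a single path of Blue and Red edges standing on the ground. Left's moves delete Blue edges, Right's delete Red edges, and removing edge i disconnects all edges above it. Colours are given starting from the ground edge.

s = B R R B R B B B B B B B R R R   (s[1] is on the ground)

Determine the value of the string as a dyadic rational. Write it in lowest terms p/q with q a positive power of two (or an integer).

Build val(s[:k]) for k = 1..15, string s = B R R B R B B B B B B B R R R.
step 1: add B to get B; options L={ 0 } R={ ∅ } — 1
step 2: add R to get BR; options L={ 0 } R={ 1 } — 1/2
step 3: add R to get BRR; options L={ 0 } R={ 1/2,1 } — 1/4
step 4: add B to get BRRB; options L={ 0,1/4 } R={ 1/2,1 } — 3/8
step 5: add R to get BRRBR; options L={ 0,1/4 } R={ 3/8,1/2,1 } — 5/16
step 6: add B to get BRRBRB; options L={ 0,1/4,5/16 } R={ 3/8,1/2,1 } — 11/32
step 7: add B to get BRRBRBB; options L={ 0,1/4,5/16,11/32 } R={ 3/8,1/2,1 } — 23/64
step 8: add B to get BRRBRBBB; options L={ 0,1/4,5/16,11/32,23/64 } R={ 3/8,1/2,1 } — 47/128
step 9: add B to get BRRBRBBBB; options L={ 0,1/4,5/16,11/32,23/64,47/128 } R={ 3/8,1/2,1 } — 95/256
step 10: add B to get BRRBRBBBBB; options L={ 0,1/4,5/16,11/32,23/64,47/128,95/256 } R={ 3/8,1/2,1 } — 191/512
step 11: add B to get BRRBRBBBBBB; options L={ 0,1/4,5/16,11/32,23/64,47/128,95/256,191/512 } R={ 3/8,1/2,1 } — 383/1024
step 12: add B to get BRRBRBBBBBBB; options L={ 0,1/4,5/16,11/32,23/64,47/128,95/256,191/512,383/1024 } R={ 3/8,1/2,1 } — 767/2048
step 13: add R to get BRRBRBBBBBBBR; options L={ 0,1/4,5/16,11/32,23/64,47/128,95/256,191/512,383/1024 } R={ 767/2048,3/8,1/2,1 } — 1533/4096
step 14: add R to get BRRBRBBBBBBBRR; options L={ 0,1/4,5/16,11/32,23/64,47/128,95/256,191/512,383/1024 } R={ 1533/4096,767/2048,3/8,1/2,1 } — 3065/8192
step 15: add R to get BRRBRBBBBBBBRRR; options L={ 0,1/4,5/16,11/32,23/64,47/128,95/256,191/512,383/1024 } R={ 3065/8192,1533/4096,767/2048,3/8,1/2,1 } — 6129/16384

6129/16384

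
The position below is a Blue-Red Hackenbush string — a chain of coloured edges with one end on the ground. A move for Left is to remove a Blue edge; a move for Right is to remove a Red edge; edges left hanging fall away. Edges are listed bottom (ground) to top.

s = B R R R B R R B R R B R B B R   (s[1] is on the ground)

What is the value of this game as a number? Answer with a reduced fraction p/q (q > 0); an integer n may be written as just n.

2349/16384

Recurse on prefixes of the 15-edge string B R R R B R R B R R B R B B R:
1 of 15 · B · max L 0 · min R +∞ -> 1
2 of 15 · BR · max L 0 · min R 1 -> 1/2
3 of 15 · BRR · max L 0 · min R 1/2 -> 1/4
4 of 15 · BRRR · max L 0 · min R 1/4 -> 1/8
5 of 15 · BRRRB · max L 1/8 · min R 1/4 -> 3/16
6 of 15 · BRRRBR · max L 1/8 · min R 3/16 -> 5/32
7 of 15 · BRRRBRR · max L 1/8 · min R 5/32 -> 9/64
8 of 15 · BRRRBRRB · max L 9/64 · min R 5/32 -> 19/128
9 of 15 · BRRRBRRBR · max L 9/64 · min R 19/128 -> 37/256
10 of 15 · BRRRBRRBRR · max L 9/64 · min R 37/256 -> 73/512
11 of 15 · BRRRBRRBRRB · max L 73/512 · min R 37/256 -> 147/1024
12 of 15 · BRRRBRRBRRBR · max L 73/512 · min R 147/1024 -> 293/2048
13 of 15 · BRRRBRRBRRBRB · max L 293/2048 · min R 147/1024 -> 587/4096
14 of 15 · BRRRBRRBRRBRBB · max L 587/4096 · min R 147/1024 -> 1175/8192
15 of 15 · BRRRBRRBRRBRBBR · max L 587/4096 · min R 1175/8192 -> 2349/16384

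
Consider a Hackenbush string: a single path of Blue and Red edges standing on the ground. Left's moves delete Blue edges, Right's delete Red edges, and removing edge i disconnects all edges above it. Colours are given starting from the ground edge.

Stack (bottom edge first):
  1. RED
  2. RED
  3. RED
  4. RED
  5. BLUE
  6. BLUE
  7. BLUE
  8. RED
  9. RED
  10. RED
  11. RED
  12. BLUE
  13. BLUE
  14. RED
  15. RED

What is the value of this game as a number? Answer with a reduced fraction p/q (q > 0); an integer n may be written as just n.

-6631/2048

Build value(s[:k]) for k = 1..15, string s = RED RED RED RED BLUE BLUE BLUE RED RED RED RED BLUE BLUE RED RED.
value_1 [R]  L=[—]  R=[0]  = -1
value_2 [RR]  L=[—]  R=[-1 0]  = -2
value_3 [RRR]  L=[—]  R=[-2 -1 0]  = -3
value_4 [RRRR]  L=[—]  R=[-3 -2 -1 0]  = -4
value_5 [RRRRB]  L=[-4]  R=[-3 -2 -1 0]  = -7/2
value_6 [RRRRBB]  L=[-4 -7/2]  R=[-3 -2 -1 0]  = -13/4
value_7 [RRRRBBB]  L=[-4 -7/2 -13/4]  R=[-3 -2 -1 0]  = -25/8
value_8 [RRRRBBBR]  L=[-4 -7/2 -13/4]  R=[-25/8 -3 -2 -1 0]  = -51/16
value_9 [RRRRBBBRR]  L=[-4 -7/2 -13/4]  R=[-51/16 -25/8 -3 -2 -1 0]  = -103/32
value_10 [RRRRBBBRRR]  L=[-4 -7/2 -13/4]  R=[-103/32 -51/16 -25/8 -3 -2 -1 0]  = -207/64
value_11 [RRRRBBBRRRR]  L=[-4 -7/2 -13/4]  R=[-207/64 -103/32 -51/16 -25/8 -3 -2 -1 0]  = -415/128
value_12 [RRRRBBBRRRRB]  L=[-4 -7/2 -13/4 -415/128]  R=[-207/64 -103/32 -51/16 -25/8 -3 -2 -1 0]  = -829/256
value_13 [RRRRBBBRRRRBB]  L=[-4 -7/2 -13/4 -415/128 -829/256]  R=[-207/64 -103/32 -51/16 -25/8 -3 -2 -1 0]  = -1657/512
value_14 [RRRRBBBRRRRBBR]  L=[-4 -7/2 -13/4 -415/128 -829/256]  R=[-1657/512 -207/64 -103/32 -51/16 -25/8 -3 -2 -1 0]  = -3315/1024
value_15 [RRRRBBBRRRRBBRR]  L=[-4 -7/2 -13/4 -415/128 -829/256]  R=[-3315/1024 -1657/512 -207/64 -103/32 -51/16 -25/8 -3 -2 -1 0]  = -6631/2048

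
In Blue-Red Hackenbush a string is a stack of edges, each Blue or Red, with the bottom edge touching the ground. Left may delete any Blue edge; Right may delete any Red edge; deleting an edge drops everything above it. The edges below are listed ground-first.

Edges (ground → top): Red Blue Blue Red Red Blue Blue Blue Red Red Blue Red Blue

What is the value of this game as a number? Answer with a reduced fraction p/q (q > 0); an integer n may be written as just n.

-1589/4096

Recurse on prefixes of the 13-edge string Red Blue Blue Red Red Blue Blue Blue Red Red Blue Red Blue:
v_1 [R]  L=[∅]  R=[0]  → -1
v_2 [RB]  L=[-1]  R=[0]  → -1/2
v_3 [RBB]  L=[-1; -1/2]  R=[0]  → -1/4
v_4 [RBBR]  L=[-1; -1/2]  R=[-1/4; 0]  → -3/8
v_5 [RBBRR]  L=[-1; -1/2]  R=[-3/8; -1/4; 0]  → -7/16
v_6 [RBBRRB]  L=[-1; -1/2; -7/16]  R=[-3/8; -1/4; 0]  → -13/32
v_7 [RBBRRBB]  L=[-1; -1/2; -7/16; -13/32]  R=[-3/8; -1/4; 0]  → -25/64
v_8 [RBBRRBBB]  L=[-1; -1/2; -7/16; -13/32; -25/64]  R=[-3/8; -1/4; 0]  → -49/128
v_9 [RBBRRBBBR]  L=[-1; -1/2; -7/16; -13/32; -25/64]  R=[-49/128; -3/8; -1/4; 0]  → -99/256
v_10 [RBBRRBBBRR]  L=[-1; -1/2; -7/16; -13/32; -25/64]  R=[-99/256; -49/128; -3/8; -1/4; 0]  → -199/512
v_11 [RBBRRBBBRRB]  L=[-1; -1/2; -7/16; -13/32; -25/64; -199/512]  R=[-99/256; -49/128; -3/8; -1/4; 0]  → -397/1024
v_12 [RBBRRBBBRRBR]  L=[-1; -1/2; -7/16; -13/32; -25/64; -199/512]  R=[-397/1024; -99/256; -49/128; -3/8; -1/4; 0]  → -795/2048
v_13 [RBBRRBBBRRBRB]  L=[-1; -1/2; -7/16; -13/32; -25/64; -199/512; -795/2048]  R=[-397/1024; -99/256; -49/128; -3/8; -1/4; 0]  → -1589/4096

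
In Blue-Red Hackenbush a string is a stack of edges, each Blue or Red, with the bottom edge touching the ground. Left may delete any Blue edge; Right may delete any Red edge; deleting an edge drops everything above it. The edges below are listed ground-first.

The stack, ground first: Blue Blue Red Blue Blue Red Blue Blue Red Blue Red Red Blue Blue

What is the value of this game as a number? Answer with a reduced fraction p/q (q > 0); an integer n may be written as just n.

7591/4096

step 1: add Blue to get B; options L={ 0 } R={  } => 1
step 2: add Blue to get BB; options L={ 0,1 } R={  } => 2
step 3: add Red to get BBR; options L={ 0,1 } R={ 2 } => 3/2
step 4: add Blue to get BBRB; options L={ 0,1,3/2 } R={ 2 } => 7/4
step 5: add Blue to get BBRBB; options L={ 0,1,3/2,7/4 } R={ 2 } => 15/8
step 6: add Red to get BBRBBR; options L={ 0,1,3/2,7/4 } R={ 15/8,2 } => 29/16
step 7: add Blue to get BBRBBRB; options L={ 0,1,3/2,7/4,29/16 } R={ 15/8,2 } => 59/32
step 8: add Blue to get BBRBBRBB; options L={ 0,1,3/2,7/4,29/16,59/32 } R={ 15/8,2 } => 119/64
step 9: add Red to get BBRBBRBBR; options L={ 0,1,3/2,7/4,29/16,59/32 } R={ 119/64,15/8,2 } => 237/128
step 10: add Blue to get BBRBBRBBRB; options L={ 0,1,3/2,7/4,29/16,59/32,237/128 } R={ 119/64,15/8,2 } => 475/256
step 11: add Red to get BBRBBRBBRBR; options L={ 0,1,3/2,7/4,29/16,59/32,237/128 } R={ 475/256,119/64,15/8,2 } => 949/512
step 12: add Red to get BBRBBRBBRBRR; options L={ 0,1,3/2,7/4,29/16,59/32,237/128 } R={ 949/512,475/256,119/64,15/8,2 } => 1897/1024
step 13: add Blue to get BBRBBRBBRBRRB; options L={ 0,1,3/2,7/4,29/16,59/32,237/128,1897/1024 } R={ 949/512,475/256,119/64,15/8,2 } => 3795/2048
step 14: add Blue to get BBRBBRBBRBRRBB; options L={ 0,1,3/2,7/4,29/16,59/32,237/128,1897/1024,3795/2048 } R={ 949/512,475/256,119/64,15/8,2 } => 7591/4096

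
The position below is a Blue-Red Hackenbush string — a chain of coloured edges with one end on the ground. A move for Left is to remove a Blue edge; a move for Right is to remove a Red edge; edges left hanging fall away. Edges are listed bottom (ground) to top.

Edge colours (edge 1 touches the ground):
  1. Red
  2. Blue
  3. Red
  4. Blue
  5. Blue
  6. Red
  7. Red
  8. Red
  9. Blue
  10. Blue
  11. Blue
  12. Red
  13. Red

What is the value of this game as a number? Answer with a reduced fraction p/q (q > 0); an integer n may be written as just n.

step 1: add Red to get R; options L={ ∅ } R={ 0 } — -1
step 2: add Blue to get RB; options L={ -1 } R={ 0 } — -1/2
step 3: add Red to get RBR; options L={ -1 } R={ -1/2, 0 } — -3/4
step 4: add Blue to get RBRB; options L={ -1, -3/4 } R={ -1/2, 0 } — -5/8
step 5: add Blue to get RBRBB; options L={ -1, -3/4, -5/8 } R={ -1/2, 0 } — -9/16
step 6: add Red to get RBRBBR; options L={ -1, -3/4, -5/8 } R={ -9/16, -1/2, 0 } — -19/32
step 7: add Red to get RBRBBRR; options L={ -1, -3/4, -5/8 } R={ -19/32, -9/16, -1/2, 0 } — -39/64
step 8: add Red to get RBRBBRRR; options L={ -1, -3/4, -5/8 } R={ -39/64, -19/32, -9/16, -1/2, 0 } — -79/128
step 9: add Blue to get RBRBBRRRB; options L={ -1, -3/4, -5/8, -79/128 } R={ -39/64, -19/32, -9/16, -1/2, 0 } — -157/256
step 10: add Blue to get RBRBBRRRBB; options L={ -1, -3/4, -5/8, -79/128, -157/256 } R={ -39/64, -19/32, -9/16, -1/2, 0 } — -313/512
step 11: add Blue to get RBRBBRRRBBB; options L={ -1, -3/4, -5/8, -79/128, -157/256, -313/512 } R={ -39/64, -19/32, -9/16, -1/2, 0 } — -625/1024
step 12: add Red to get RBRBBRRRBBBR; options L={ -1, -3/4, -5/8, -79/128, -157/256, -313/512 } R={ -625/1024, -39/64, -19/32, -9/16, -1/2, 0 } — -1251/2048
step 13: add Red to get RBRBBRRRBBBRR; options L={ -1, -3/4, -5/8, -79/128, -157/256, -313/512 } R={ -1251/2048, -625/1024, -39/64, -19/32, -9/16, -1/2, 0 } — -2503/4096

-2503/4096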